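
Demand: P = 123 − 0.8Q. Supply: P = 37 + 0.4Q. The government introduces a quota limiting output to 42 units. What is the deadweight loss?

Competitive equilibrium: 123 − 0.8Q = 37 + 0.4Q → Q* = 71.6667, P* = 65.6667.
At Q = 42: demand price = 123 − 0.8·42 = 89.4; supply price = 37 + 0.4·42 = 53.8.
ΔQ = 71.6667 − 42 = 29.6667; wedge = 89.4 − 53.8 = 35.6.
DWL = ½ × 29.6667 × 35.6 = 528.07.

528.07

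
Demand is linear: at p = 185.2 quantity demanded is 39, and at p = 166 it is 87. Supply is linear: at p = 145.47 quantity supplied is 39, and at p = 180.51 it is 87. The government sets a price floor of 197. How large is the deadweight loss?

2362.17

Demand slope = (166 − 185.2)/(87 − 39) = −0.4, so p = 200.8 − 0.4q.
Supply slope = (180.51 − 145.47)/(87 − 39) = 0.73, so p = 117 + 0.73q.
Competitive equilibrium: 200.8 − 0.4q = 117 + 0.73q → q* = 74.1593, p* = 171.1363.
At the floor p = 197, quantity demanded = (200.8 − 197)/0.4 = 9.5.
Sellers' marginal cost at q' = 9.5: 117 + 0.73·9.5 = 123.935.
Δq = 74.1593 − 9.5 = 64.6593; wedge = 197 − 123.935 = 73.065.
DWL = ½ × 64.6593 × 73.065 = 2362.17.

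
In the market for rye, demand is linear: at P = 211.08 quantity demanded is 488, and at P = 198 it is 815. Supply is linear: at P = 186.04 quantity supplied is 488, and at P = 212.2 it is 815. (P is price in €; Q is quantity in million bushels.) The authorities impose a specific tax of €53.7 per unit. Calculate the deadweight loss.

Demand slope = (198 − 211.08)/(815 − 488) = −0.04, so P = 230.6 − 0.04Q.
Supply slope = (212.2 − 186.04)/(815 − 488) = 0.08, so P = 147 + 0.08Q.
Competitive equilibrium: 230.6 − 0.04Q = 147 + 0.08Q → Q* = 696.6667, P* = 202.7333.
With the tax, the buyer price exceeds the seller price by 53.7: (230.6 − 0.04Q) − (147 + 0.08Q) = 53.7 → Q' = 249.1667.
ΔQ = 696.6667 − 249.1667 = 447.5; the wedge equals the tax, 53.7.
DWL = ½ × 447.5 × 53.7 = €12015.375 million.

€12015.375 million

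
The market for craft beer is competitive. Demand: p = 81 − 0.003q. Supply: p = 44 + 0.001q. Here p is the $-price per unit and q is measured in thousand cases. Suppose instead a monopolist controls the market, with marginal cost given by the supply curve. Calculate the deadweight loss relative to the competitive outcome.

Competitive equilibrium: 81 − 0.003q = 44 + 0.001q → q* = 9250, p* = 53.25.
Marginal revenue: MR = 81 − 0.006q. Set MR = MC: 81 − 0.006q = 44 + 0.001q → q_m = 5285.714286.
Price p_m = 81 − 0.003·5285.714286 = 65.142857; MC(q_m) = 44 + 0.001·5285.714286 = 49.285714.
Competitive q* = 9250, so Δq = 3964.285714; wedge = 65.142857 − 49.285714 = 15.857143.
The triangle = ½ × 3964.285714 × 15.857143 = $31431.12 thousand.

$31431.12 thousand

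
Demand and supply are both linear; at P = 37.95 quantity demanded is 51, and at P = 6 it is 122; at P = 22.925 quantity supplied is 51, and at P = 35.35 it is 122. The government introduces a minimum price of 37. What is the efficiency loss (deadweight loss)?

150.27

Demand slope = (6 − 37.95)/(122 − 51) = −0.45, so P = 60.9 − 0.45Q.
Supply slope = (35.35 − 22.925)/(122 − 51) = 0.175, so P = 14 + 0.175Q.
Competitive equilibrium: 60.9 − 0.45Q = 14 + 0.175Q → Q* = 75.04, P* = 27.132.
At the floor P = 37, quantity demanded = (60.9 − 37)/0.45 = 53.1111.
Sellers' marginal cost at Q' = 53.1111: 14 + 0.175·53.1111 = 23.2944.
ΔQ = 75.04 − 53.1111 = 21.9289; wedge = 37 − 23.2944 = 13.7056.
Welfare loss = ½ × 21.9289 × 13.7056 = 150.27.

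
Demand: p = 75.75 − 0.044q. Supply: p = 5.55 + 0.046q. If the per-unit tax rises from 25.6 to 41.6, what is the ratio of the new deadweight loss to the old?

2.641

Competitive equilibrium: 75.75 − 0.044q = 5.55 + 0.046q → q* = 780, p* = 41.43.
For a per-unit tax t: Δq = t/0.09, so DWL = ½·t·(t/0.09) = t²/0.18.
At t = 25.6: DWL = 3640.889. At t = 41.6: DWL = 9614.222.
Ratio = (41.6/25.6)² = 2.641.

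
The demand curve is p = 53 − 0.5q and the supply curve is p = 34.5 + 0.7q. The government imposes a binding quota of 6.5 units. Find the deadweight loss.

47.70

Competitive equilibrium: 53 − 0.5q = 34.5 + 0.7q → q* = 15.4167, p* = 45.2917.
At q = 6.5: demand price = 53 − 0.5·6.5 = 49.75; supply price = 34.5 + 0.7·6.5 = 39.05.
Δq = 15.4167 − 6.5 = 8.9167; wedge = 49.75 − 39.05 = 10.7.
Welfare loss = ½ × 8.9167 × 10.7 = 47.70.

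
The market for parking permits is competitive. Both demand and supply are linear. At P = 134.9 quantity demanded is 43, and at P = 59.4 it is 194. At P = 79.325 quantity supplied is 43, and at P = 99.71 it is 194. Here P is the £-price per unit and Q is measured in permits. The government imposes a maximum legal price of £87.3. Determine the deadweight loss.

£256.91

Demand slope = (59.4 − 134.9)/(194 − 43) = −0.5, so P = 156.4 − 0.5Q.
Supply slope = (99.71 − 79.325)/(194 − 43) = 0.135, so P = 73.52 + 0.135Q.
Competitive equilibrium: 156.4 − 0.5Q = 73.52 + 0.135Q → Q* = 130.5197, P* = 91.1402.
At the ceiling P = 87.3, quantity supplied = (87.3 − 73.52)/0.135 = 102.0741.
Willingness to pay at Q' = 102.0741: 156.4 − 0.5·102.0741 = 105.363.
ΔQ = 130.5197 − 102.0741 = 28.4456; wedge = 105.363 − 87.3 = 18.063.
DWL = ½ × 28.4456 × 18.063 = £256.91.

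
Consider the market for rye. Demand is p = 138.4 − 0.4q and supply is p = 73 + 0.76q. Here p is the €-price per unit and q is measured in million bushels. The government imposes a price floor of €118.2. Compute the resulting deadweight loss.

Competitive equilibrium: 138.4 − 0.4q = 73 + 0.76q → q* = 56.3793, p* = 115.8483.
At the floor p = 118.2, quantity demanded = (138.4 − 118.2)/0.4 = 50.5.
Sellers' marginal cost at q' = 50.5: 73 + 0.76·50.5 = 111.38.
Δq = 56.3793 − 50.5 = 5.8793; wedge = 118.2 − 111.38 = 6.82.
Welfare loss = ½ × 5.8793 × 6.82 = €20.05 million.

€20.05 million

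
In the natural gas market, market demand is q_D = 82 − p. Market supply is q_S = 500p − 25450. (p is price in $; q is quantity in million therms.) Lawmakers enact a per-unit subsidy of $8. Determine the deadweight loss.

$31.94 million

In inverse form: demand p = 82 − q, supply p = 50.9 + 0.002q.
Competitive equilibrium: 82 − q = 50.9 + 0.002q → q* = 31.0379, p* = 50.9621.
The subsidy lowers effective supply by 8: p = 42.9 + 0.002q.
New quantity: 82 − q = 42.9 + 0.002q → q' = 39.022.
Overproduction Δq = 39.022 − 31.0379 = 7.9841; wedge = subsidy = 8.
The triangle = ½ × 7.9841 × 8 = $31.94 million.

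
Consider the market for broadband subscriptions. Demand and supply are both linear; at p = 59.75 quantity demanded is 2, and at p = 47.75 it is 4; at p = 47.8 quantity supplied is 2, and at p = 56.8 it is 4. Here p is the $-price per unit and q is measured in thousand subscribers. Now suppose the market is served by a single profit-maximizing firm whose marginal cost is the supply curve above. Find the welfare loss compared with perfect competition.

Demand slope = (47.75 − 59.75)/(4 − 2) = −6, so p = 71.75 − 6q.
Supply slope = (56.8 − 47.8)/(4 − 2) = 4.5, so p = 38.8 + 4.5q.
Competitive equilibrium: 71.75 − 6q = 38.8 + 4.5q → q* = 3.1381, p* = 52.9214.
Marginal revenue: MR = 71.75 − 12q. Set MR = MC: 71.75 − 12q = 38.8 + 4.5q → q_m = 1.997.
Price p_m = 71.75 − 6·1.997 = 59.768; MC(q_m) = 38.8 + 4.5·1.997 = 47.7865.
Competitive q* = 3.1381, so Δq = 1.1411; wedge = 59.768 − 47.7865 = 11.9815.
Welfare loss = ½ × 1.1411 × 11.9815 = $6.84 thousand.

$6.84 thousand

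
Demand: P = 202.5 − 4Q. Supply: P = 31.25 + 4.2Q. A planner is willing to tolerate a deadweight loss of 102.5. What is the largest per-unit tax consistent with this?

41

Competitive equilibrium: 202.5 − 4Q = 31.25 + 4.2Q → Q* = 20.8841, P* = 118.9634.
A tax t gives ΔQ = t/8.2 and wedge t, so DWL = t²/16.4.
t²/16.4 = 102.5 → t² = 1681 → t = 41.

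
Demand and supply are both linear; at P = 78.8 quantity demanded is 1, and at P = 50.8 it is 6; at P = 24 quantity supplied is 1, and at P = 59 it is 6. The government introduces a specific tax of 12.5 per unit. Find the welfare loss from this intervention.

Demand slope = (50.8 − 78.8)/(6 − 1) = −5.6, so P = 84.4 − 5.6Q.
Supply slope = (59 − 24)/(6 − 1) = 7, so P = 17 + 7Q.
Competitive equilibrium: 84.4 − 5.6Q = 17 + 7Q → Q* = 5.3492, P* = 54.4444.
With the tax, the buyer price exceeds the seller price by 12.5: (84.4 − 5.6Q) − (17 + 7Q) = 12.5 → Q' = 4.3571.
ΔQ = 5.3492 − 4.3571 = 0.9921; the wedge equals the tax, 12.5.
Deadweight loss = ½ × 0.9921 × 12.5 = 6.20.

6.20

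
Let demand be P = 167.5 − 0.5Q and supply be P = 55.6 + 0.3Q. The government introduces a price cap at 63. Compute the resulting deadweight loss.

5309.18

Competitive equilibrium: 167.5 − 0.5Q = 55.6 + 0.3Q → Q* = 139.875, P* = 97.5625.
At the ceiling P = 63, quantity supplied = (63 − 55.6)/0.3 = 24.6667.
Willingness to pay at Q' = 24.6667: 167.5 − 0.5·24.6667 = 155.1667.
ΔQ = 139.875 − 24.6667 = 115.2083; wedge = 155.1667 − 63 = 92.1667.
Deadweight loss = ½ × 115.2083 × 92.1667 = 5309.18.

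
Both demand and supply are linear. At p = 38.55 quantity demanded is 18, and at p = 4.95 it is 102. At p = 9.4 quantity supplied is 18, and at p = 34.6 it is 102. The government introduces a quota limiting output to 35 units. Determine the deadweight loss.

212.54

Demand slope = (4.95 − 38.55)/(102 − 18) = −0.4, so p = 45.75 − 0.4q.
Supply slope = (34.6 − 9.4)/(102 − 18) = 0.3, so p = 4 + 0.3q.
Competitive equilibrium: 45.75 − 0.4q = 4 + 0.3q → q* = 59.64286, p* = 21.89286.
At q = 35: demand price = 45.75 − 0.4·35 = 31.75; supply price = 4 + 0.3·35 = 14.5.
Δq = 59.64286 − 35 = 24.64286; wedge = 31.75 − 14.5 = 17.25.
The triangle = ½ × 24.64286 × 17.25 = 212.54.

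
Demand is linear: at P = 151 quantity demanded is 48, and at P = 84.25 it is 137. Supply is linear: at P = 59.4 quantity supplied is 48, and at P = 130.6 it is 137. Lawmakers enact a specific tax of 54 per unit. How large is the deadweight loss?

Demand slope = (84.25 − 151)/(137 − 48) = −0.75, so P = 187 − 0.75Q.
Supply slope = (130.6 − 59.4)/(137 − 48) = 0.8, so P = 21 + 0.8Q.
Competitive equilibrium: 187 − 0.75Q = 21 + 0.8Q → Q* = 107.09677, P* = 106.67742.
With the tax, the buyer price exceeds the seller price by 54: (187 − 0.75Q) − (21 + 0.8Q) = 54 → Q' = 72.25806.
ΔQ = 107.09677 − 72.25806 = 34.83871; the wedge equals the tax, 54.
Deadweight loss = ½ × 34.83871 × 54 = 940.65.

940.65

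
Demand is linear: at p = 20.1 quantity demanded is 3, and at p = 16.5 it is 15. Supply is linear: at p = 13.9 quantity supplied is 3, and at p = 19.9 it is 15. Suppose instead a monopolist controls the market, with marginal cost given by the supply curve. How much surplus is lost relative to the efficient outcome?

Demand slope = (16.5 − 20.1)/(15 − 3) = −0.3, so p = 21 − 0.3q.
Supply slope = (19.9 − 13.9)/(15 − 3) = 0.5, so p = 12.4 + 0.5q.
Competitive equilibrium: 21 − 0.3q = 12.4 + 0.5q → q* = 10.75, p* = 17.775.
Marginal revenue: MR = 21 − 0.6q. Set MR = MC: 21 − 0.6q = 12.4 + 0.5q → q_m = 7.8182.
Price p_m = 21 − 0.3·7.8182 = 18.6545; MC(q_m) = 12.4 + 0.5·7.8182 = 16.3091.
Competitive q* = 10.75, so Δq = 2.9318; wedge = 18.6545 − 16.3091 = 2.3454.
Welfare loss = ½ × 2.9318 × 2.3454 = 3.44.

3.44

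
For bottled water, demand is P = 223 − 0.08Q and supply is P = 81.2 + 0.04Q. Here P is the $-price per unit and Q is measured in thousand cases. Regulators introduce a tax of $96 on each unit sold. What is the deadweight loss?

$38400 thousand

Competitive equilibrium: 223 − 0.08Q = 81.2 + 0.04Q → Q* = 1181.6667, P* = 128.4667.
With the tax, the buyer price exceeds the seller price by 96: (223 − 0.08Q) − (81.2 + 0.04Q) = 96 → Q' = 381.6667.
ΔQ = 1181.6667 − 381.6667 = 800; the wedge equals the tax, 96.
The triangle = ½ × 800 × 96 = $38400 thousand.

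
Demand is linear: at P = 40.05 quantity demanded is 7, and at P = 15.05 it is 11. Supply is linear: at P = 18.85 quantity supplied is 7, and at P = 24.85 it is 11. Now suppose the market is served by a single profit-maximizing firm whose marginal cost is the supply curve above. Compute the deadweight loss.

Demand slope = (15.05 − 40.05)/(11 − 7) = −6.25, so P = 83.8 − 6.25Q.
Supply slope = (24.85 − 18.85)/(11 − 7) = 1.5, so P = 8.35 + 1.5Q.
Competitive equilibrium: 83.8 − 6.25Q = 8.35 + 1.5Q → Q* = 9.7355, P* = 22.9532.
Marginal revenue: MR = 83.8 − 12.5Q. Set MR = MC: 83.8 − 12.5Q = 8.35 + 1.5Q → Q_m = 5.3893.
Price P_m = 83.8 − 6.25·5.3893 = 50.1169; MC(Q_m) = 8.35 + 1.5·5.3893 = 16.434.
Competitive Q* = 9.7355, so ΔQ = 4.3462; wedge = 50.1169 − 16.434 = 33.6829.
DWL = ½ × 4.3462 × 33.6829 = 73.20.

73.20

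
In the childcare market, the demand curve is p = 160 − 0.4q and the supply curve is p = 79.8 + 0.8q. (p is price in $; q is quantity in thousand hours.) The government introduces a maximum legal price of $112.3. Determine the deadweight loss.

Competitive equilibrium: 160 − 0.4q = 79.8 + 0.8q → q* = 66.8333, p* = 133.2667.
At the ceiling p = 112.3, quantity supplied = (112.3 − 79.8)/0.8 = 40.625.
Willingness to pay at q' = 40.625: 160 − 0.4·40.625 = 143.75.
Δq = 66.8333 − 40.625 = 26.2083; wedge = 143.75 − 112.3 = 31.45.
Deadweight loss = ½ × 26.2083 × 31.45 = $412.13 thousand.

$412.13 thousand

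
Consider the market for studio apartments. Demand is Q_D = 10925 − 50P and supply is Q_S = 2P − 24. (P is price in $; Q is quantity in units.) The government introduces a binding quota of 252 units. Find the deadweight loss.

$5475.20

In inverse form: demand P = 218.5 − 0.02Q, supply P = 12 + 0.5Q.
Competitive equilibrium: 218.5 − 0.02Q = 12 + 0.5Q → Q* = 397.1154, P* = 210.5577.
At Q = 252: demand price = 218.5 − 0.02·252 = 213.46; supply price = 12 + 0.5·252 = 138.
ΔQ = 397.1154 − 252 = 145.1154; wedge = 213.46 − 138 = 75.46.
Deadweight loss = ½ × 145.1154 × 75.46 = $5475.20.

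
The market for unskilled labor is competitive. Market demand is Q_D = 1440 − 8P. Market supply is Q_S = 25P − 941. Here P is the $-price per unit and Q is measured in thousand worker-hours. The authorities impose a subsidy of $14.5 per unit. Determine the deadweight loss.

$637.12 thousand

In inverse form: demand P = 180 − 0.125Q, supply P = 37.64 + 0.04Q.
Competitive equilibrium: 180 − 0.125Q = 37.64 + 0.04Q → Q* = 862.7879, P* = 72.1515.
The subsidy lowers effective supply by 14.5: P = 23.14 + 0.04Q.
New quantity: 180 − 0.125Q = 23.14 + 0.04Q → Q' = 950.6667.
Overproduction ΔQ = 950.6667 − 862.7879 = 87.8788; wedge = subsidy = 14.5.
Deadweight loss = ½ × 87.8788 × 14.5 = $637.12 thousand.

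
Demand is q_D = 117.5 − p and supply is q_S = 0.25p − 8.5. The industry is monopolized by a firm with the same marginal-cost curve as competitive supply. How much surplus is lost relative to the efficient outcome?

19.37

In inverse form: demand p = 117.5 − q, supply p = 34 + 4q.
Competitive equilibrium: 117.5 − q = 34 + 4q → q* = 16.7, p* = 100.8.
Marginal revenue: MR = 117.5 − 2q. Set MR = MC: 117.5 − 2q = 34 + 4q → q_m = 13.9167.
Price p_m = 117.5 − 1·13.9167 = 103.5833; MC(q_m) = 34 + 4·13.9167 = 89.6668.
Competitive q* = 16.7, so Δq = 2.7833; wedge = 103.5833 − 89.6668 = 13.9165.
The triangle = ½ × 2.7833 × 13.9165 = 19.37.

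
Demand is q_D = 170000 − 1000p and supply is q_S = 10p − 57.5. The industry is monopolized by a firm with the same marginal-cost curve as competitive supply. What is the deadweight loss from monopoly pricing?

12.84

In inverse form: demand p = 170 − 0.001q, supply p = 5.75 + 0.1q.
Competitive equilibrium: 170 − 0.001q = 5.75 + 0.1q → q* = 1626.2376, p* = 168.3738.
Marginal revenue: MR = 170 − 0.002q. Set MR = MC: 170 − 0.002q = 5.75 + 0.1q → q_m = 1610.2941.
Price p_m = 170 − 0.001·1610.2941 = 168.3897; MC(q_m) = 5.75 + 0.1·1610.2941 = 166.7794.
Competitive q* = 1626.2376, so Δq = 15.9435; wedge = 168.3897 − 166.7794 = 1.6103.
Welfare loss = ½ × 15.9435 × 1.6103 = 12.84.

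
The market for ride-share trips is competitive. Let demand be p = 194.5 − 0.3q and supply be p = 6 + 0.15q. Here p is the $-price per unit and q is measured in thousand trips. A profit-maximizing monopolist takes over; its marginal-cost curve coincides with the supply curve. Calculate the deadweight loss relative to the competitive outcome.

Competitive equilibrium: 194.5 − 0.3q = 6 + 0.15q → q* = 418.88889, p* = 68.83333.
Marginal revenue: MR = 194.5 − 0.6q. Set MR = MC: 194.5 − 0.6q = 6 + 0.15q → q_m = 251.33333.
Price p_m = 194.5 − 0.3·251.33333 = 119.1; MC(q_m) = 6 + 0.15·251.33333 = 43.7.
Competitive q* = 418.88889, so Δq = 167.55556; wedge = 119.1 − 43.7 = 75.4.
Deadweight loss = ½ × 167.55556 × 75.4 = $6316.84 thousand.

$6316.84 thousand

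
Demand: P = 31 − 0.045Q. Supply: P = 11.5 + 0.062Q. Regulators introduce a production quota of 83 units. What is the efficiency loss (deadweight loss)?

Competitive equilibrium: 31 − 0.045Q = 11.5 + 0.062Q → Q* = 182.243, P* = 22.7991.
At Q = 83: demand price = 31 − 0.045·83 = 27.265; supply price = 11.5 + 0.062·83 = 16.646.
ΔQ = 182.243 − 83 = 99.243; wedge = 27.265 − 16.646 = 10.619.
Welfare loss = ½ × 99.243 × 10.619 = 526.93.

526.93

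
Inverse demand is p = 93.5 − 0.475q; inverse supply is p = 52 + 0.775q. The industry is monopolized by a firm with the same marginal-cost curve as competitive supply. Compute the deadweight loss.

Competitive equilibrium: 93.5 − 0.475q = 52 + 0.775q → q* = 33.2, p* = 77.73.
Marginal revenue: MR = 93.5 − 0.95q. Set MR = MC: 93.5 − 0.95q = 52 + 0.775q → q_m = 24.058.
Price p_m = 93.5 − 0.475·24.058 = 82.0725; MC(q_m) = 52 + 0.775·24.058 = 70.645.
Competitive q* = 33.2, so Δq = 9.142; wedge = 82.0725 − 70.645 = 11.4275.
Deadweight loss = ½ × 9.142 × 11.4275 = 52.24.

52.24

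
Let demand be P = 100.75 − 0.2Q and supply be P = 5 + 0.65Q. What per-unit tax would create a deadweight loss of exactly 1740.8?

Competitive equilibrium: 100.75 − 0.2Q = 5 + 0.65Q → Q* = 112.6471, P* = 78.2206.
A tax t gives ΔQ = t/0.85 and wedge t, so DWL = t²/1.7.
t²/1.7 = 1740.8 → t² = 2959.36 → t = 54.4.

54.4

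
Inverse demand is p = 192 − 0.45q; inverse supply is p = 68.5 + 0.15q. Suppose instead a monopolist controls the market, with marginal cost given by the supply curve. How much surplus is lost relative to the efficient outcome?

2334.53

Competitive equilibrium: 192 − 0.45q = 68.5 + 0.15q → q* = 205.8333, p* = 99.375.
Marginal revenue: MR = 192 − 0.9q. Set MR = MC: 192 − 0.9q = 68.5 + 0.15q → q_m = 117.619.
Price p_m = 192 − 0.45·117.619 = 139.0715; MC(q_m) = 68.5 + 0.15·117.619 = 86.1429.
Competitive q* = 205.8333, so Δq = 88.2143; wedge = 139.0715 − 86.1429 = 52.9286.
DWL = ½ × 88.2143 × 52.9286 = 2334.53.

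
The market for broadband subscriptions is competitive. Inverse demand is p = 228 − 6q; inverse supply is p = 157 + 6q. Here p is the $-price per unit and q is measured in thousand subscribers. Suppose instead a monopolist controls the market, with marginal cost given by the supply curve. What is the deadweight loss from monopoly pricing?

$23.34 thousand

Competitive equilibrium: 228 − 6q = 157 + 6q → q* = 5.9167, p* = 192.5.
Marginal revenue: MR = 228 − 12q. Set MR = MC: 228 − 12q = 157 + 6q → q_m = 3.9444.
Price p_m = 228 − 6·3.9444 = 204.3336; MC(q_m) = 157 + 6·3.9444 = 180.6664.
Competitive q* = 5.9167, so Δq = 1.9723; wedge = 204.3336 − 180.6664 = 23.6672.
Deadweight loss = ½ × 1.9723 × 23.6672 = $23.34 thousand.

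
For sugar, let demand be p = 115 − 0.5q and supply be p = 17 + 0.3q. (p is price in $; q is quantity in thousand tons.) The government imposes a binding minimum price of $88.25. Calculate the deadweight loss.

$1904.40 thousand

Competitive equilibrium: 115 − 0.5q = 17 + 0.3q → q* = 122.5, p* = 53.75.
At the floor p = 88.25, quantity demanded = (115 − 88.25)/0.5 = 53.5.
Sellers' marginal cost at q' = 53.5: 17 + 0.3·53.5 = 33.05.
Δq = 122.5 − 53.5 = 69; wedge = 88.25 − 33.05 = 55.2.
DWL = ½ × 69 × 55.2 = $1904.40 thousand.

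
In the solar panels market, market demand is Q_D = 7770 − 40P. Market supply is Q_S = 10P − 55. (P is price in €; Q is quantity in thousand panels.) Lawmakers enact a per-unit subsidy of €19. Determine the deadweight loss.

In inverse form: demand P = 194.25 − 0.025Q, supply P = 5.5 + 0.1Q.
Competitive equilibrium: 194.25 − 0.025Q = 5.5 + 0.1Q → Q* = 1510, P* = 156.5.
The subsidy lowers effective supply by 19: P = 0.1Q − 13.5.
New quantity: 194.25 − 0.025Q = 0.1Q − 13.5 → Q' = 1662.
Overproduction ΔQ = 1662 − 1510 = 152; wedge = subsidy = 19.
Deadweight loss = ½ × 152 × 19 = €1444 thousand.

€1444 thousand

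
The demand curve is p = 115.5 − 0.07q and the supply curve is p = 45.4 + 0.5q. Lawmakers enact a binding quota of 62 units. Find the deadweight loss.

Competitive equilibrium: 115.5 − 0.07q = 45.4 + 0.5q → q* = 122.9825, p* = 106.8912.
At q = 62: demand price = 115.5 − 0.07·62 = 111.16; supply price = 45.4 + 0.5·62 = 76.4.
Δq = 122.9825 − 62 = 60.9825; wedge = 111.16 − 76.4 = 34.76.
DWL = ½ × 60.9825 × 34.76 = 1059.88.

1059.88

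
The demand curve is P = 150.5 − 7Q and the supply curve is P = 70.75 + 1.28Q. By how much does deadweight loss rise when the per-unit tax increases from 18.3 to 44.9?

101.52

Competitive equilibrium: 150.5 − 7Q = 70.75 + 1.28Q → Q* = 9.6316, P* = 83.0785.
For a per-unit tax t: ΔQ = t/8.28, so DWL = ½·t·(t/8.28) = t²/16.56.
At t = 18.3: DWL = 20.223. At t = 44.9: DWL = 121.74.
Increase = 121.74 − 20.223 = 101.52.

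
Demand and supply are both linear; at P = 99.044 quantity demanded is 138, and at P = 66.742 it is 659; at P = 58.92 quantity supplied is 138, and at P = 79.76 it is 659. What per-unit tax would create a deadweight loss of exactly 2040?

Demand slope = (66.742 − 99.044)/(659 − 138) = −0.062, so P = 107.6 − 0.062Q.
Supply slope = (79.76 − 58.92)/(659 − 138) = 0.04, so P = 53.4 + 0.04Q.
Competitive equilibrium: 107.6 − 0.062Q = 53.4 + 0.04Q → Q* = 531.3725, P* = 74.6549.
A tax t gives ΔQ = t/0.102 and wedge t, so DWL = t²/0.204.
t²/0.204 = 2040 → t² = 416.16 → t = 20.4.

20.4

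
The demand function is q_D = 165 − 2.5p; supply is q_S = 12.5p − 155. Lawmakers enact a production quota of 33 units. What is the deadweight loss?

1485.23

In inverse form: demand p = 66 − 0.4q, supply p = 12.4 + 0.08q.
Competitive equilibrium: 66 − 0.4q = 12.4 + 0.08q → q* = 111.6667, p* = 21.3333.
At q = 33: demand price = 66 − 0.4·33 = 52.8; supply price = 12.4 + 0.08·33 = 15.04.
Δq = 111.6667 − 33 = 78.6667; wedge = 52.8 − 15.04 = 37.76.
DWL = ½ × 78.6667 × 37.76 = 1485.23.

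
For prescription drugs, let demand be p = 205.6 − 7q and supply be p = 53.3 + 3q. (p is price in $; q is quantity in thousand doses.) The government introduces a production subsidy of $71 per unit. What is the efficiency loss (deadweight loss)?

$252.05 thousand

Competitive equilibrium: 205.6 − 7q = 53.3 + 3q → q* = 15.23, p* = 98.99.
The subsidy lowers effective supply by 71: p = 3q − 17.7.
New quantity: 205.6 − 7q = 3q − 17.7 → q' = 22.33.
Overproduction Δq = 22.33 − 15.23 = 7.1; wedge = subsidy = 71.
DWL = ½ × 7.1 × 71 = $252.05 thousand.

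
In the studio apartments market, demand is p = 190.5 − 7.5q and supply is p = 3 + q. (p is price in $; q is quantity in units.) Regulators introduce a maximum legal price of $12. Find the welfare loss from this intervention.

Competitive equilibrium: 190.5 − 7.5q = 3 + q → q* = 22.0588, p* = 25.0588.
At the ceiling p = 12, quantity supplied = (12 − 3)/1 = 9.
Willingness to pay at q' = 9: 190.5 − 7.5·9 = 123.
Δq = 22.0588 − 9 = 13.0588; wedge = 123 − 12 = 111.
The triangle = ½ × 13.0588 × 111 = $724.76.

$724.76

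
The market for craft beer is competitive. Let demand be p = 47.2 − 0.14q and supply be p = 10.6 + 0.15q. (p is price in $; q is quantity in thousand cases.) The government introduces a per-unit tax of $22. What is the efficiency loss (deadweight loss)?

Competitive equilibrium: 47.2 − 0.14q = 10.6 + 0.15q → q* = 126.2069, p* = 29.531.
With the tax, the buyer price exceeds the seller price by 22: (47.2 − 0.14q) − (10.6 + 0.15q) = 22 → q' = 50.3448.
Δq = 126.2069 − 50.3448 = 75.8621; the wedge equals the tax, 22.
Welfare loss = ½ × 75.8621 × 22 = $834.48 thousand.

$834.48 thousand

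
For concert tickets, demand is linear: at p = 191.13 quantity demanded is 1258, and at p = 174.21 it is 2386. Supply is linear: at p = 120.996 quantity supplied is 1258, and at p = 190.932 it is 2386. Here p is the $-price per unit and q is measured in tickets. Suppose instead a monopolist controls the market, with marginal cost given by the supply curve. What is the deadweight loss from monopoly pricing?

$4814.14

Demand slope = (174.21 − 191.13)/(2386 − 1258) = −0.015, so p = 210 − 0.015q.
Supply slope = (190.932 − 120.996)/(2386 − 1258) = 0.062, so p = 43 + 0.062q.
Competitive equilibrium: 210 − 0.015q = 43 + 0.062q → q* = 2168.83117, p* = 177.46753.
Marginal revenue: MR = 210 − 0.03q. Set MR = MC: 210 − 0.03q = 43 + 0.062q → q_m = 1815.21739.
Price p_m = 210 − 0.015·1815.21739 = 182.77174; MC(q_m) = 43 + 0.062·1815.21739 = 155.54348.
Competitive q* = 2168.83117, so Δq = 353.61378; wedge = 182.77174 − 155.54348 = 27.22826.
Welfare loss = ½ × 353.61378 × 27.22826 = $4814.14.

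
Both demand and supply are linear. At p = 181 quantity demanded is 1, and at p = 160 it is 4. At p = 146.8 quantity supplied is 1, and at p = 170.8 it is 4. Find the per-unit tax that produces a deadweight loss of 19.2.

24

Demand slope = (160 − 181)/(4 − 1) = −7, so p = 188 − 7q.
Supply slope = (170.8 − 146.8)/(4 − 1) = 8, so p = 138.8 + 8q.
Competitive equilibrium: 188 − 7q = 138.8 + 8q → q* = 3.28, p* = 165.04.
A tax t gives Δq = t/15 and wedge t, so DWL = t²/30.
t²/30 = 19.2 → t² = 576 → t = 24.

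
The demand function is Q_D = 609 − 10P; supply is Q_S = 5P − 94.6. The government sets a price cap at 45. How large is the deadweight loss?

In inverse form: demand P = 60.9 − 0.1Q, supply P = 18.92 + 0.2Q.
Competitive equilibrium: 60.9 − 0.1Q = 18.92 + 0.2Q → Q* = 139.9333, P* = 46.9067.
At the ceiling P = 45, quantity supplied = (45 − 18.92)/0.2 = 130.4.
Willingness to pay at Q' = 130.4: 60.9 − 0.1·130.4 = 47.86.
ΔQ = 139.9333 − 130.4 = 9.5333; wedge = 47.86 − 45 = 2.86.
The triangle = ½ × 9.5333 × 2.86 = 13.63.

13.63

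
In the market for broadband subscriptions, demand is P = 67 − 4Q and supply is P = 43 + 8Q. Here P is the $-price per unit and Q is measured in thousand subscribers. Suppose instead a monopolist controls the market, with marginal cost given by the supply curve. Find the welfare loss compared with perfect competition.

Competitive equilibrium: 67 − 4Q = 43 + 8Q → Q* = 2, P* = 59.
Marginal revenue: MR = 67 − 8Q. Set MR = MC: 67 − 8Q = 43 + 8Q → Q_m = 1.5.
Price P_m = 67 − 4·1.5 = 61; MC(Q_m) = 43 + 8·1.5 = 55.
Competitive Q* = 2, so ΔQ = 0.5; wedge = 61 − 55 = 6.
DWL = ½ × 0.5 × 6 = $1.50 thousand.

$1.50 thousand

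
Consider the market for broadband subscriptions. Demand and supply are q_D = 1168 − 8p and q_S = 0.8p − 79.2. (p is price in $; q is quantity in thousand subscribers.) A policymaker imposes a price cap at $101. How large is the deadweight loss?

In inverse form: demand p = 146 − 0.125q, supply p = 99 + 1.25q.
Competitive equilibrium: 146 − 0.125q = 99 + 1.25q → q* = 34.1818, p* = 141.7273.
At the ceiling p = 101, quantity supplied = (101 − 99)/1.25 = 1.6.
Willingness to pay at q' = 1.6: 146 − 0.125·1.6 = 145.8.
Δq = 34.1818 − 1.6 = 32.5818; wedge = 145.8 − 101 = 44.8.
The triangle = ½ × 32.5818 × 44.8 = $729.83 thousand.

$729.83 thousand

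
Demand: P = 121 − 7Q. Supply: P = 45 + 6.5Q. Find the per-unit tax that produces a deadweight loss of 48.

Competitive equilibrium: 121 − 7Q = 45 + 6.5Q → Q* = 5.6296, P* = 81.5926.
A tax t gives ΔQ = t/13.5 and wedge t, so DWL = t²/27.
t²/27 = 48 → t² = 1296 → t = 36.

36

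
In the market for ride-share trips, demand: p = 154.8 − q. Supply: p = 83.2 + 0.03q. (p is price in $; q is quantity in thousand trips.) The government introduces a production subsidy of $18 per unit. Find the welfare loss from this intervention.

$157.28 thousand

Competitive equilibrium: 154.8 − q = 83.2 + 0.03q → q* = 69.5146, p* = 85.2854.
The subsidy lowers effective supply by 18: p = 65.2 + 0.03q.
New quantity: 154.8 − q = 65.2 + 0.03q → q' = 86.9903.
Overproduction Δq = 86.9903 − 69.5146 = 17.4757; wedge = subsidy = 18.
Deadweight loss = ½ × 17.4757 × 18 = $157.28 thousand.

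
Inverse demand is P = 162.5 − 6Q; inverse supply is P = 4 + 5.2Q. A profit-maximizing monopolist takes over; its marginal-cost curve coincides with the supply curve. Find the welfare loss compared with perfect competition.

136.48

Competitive equilibrium: 162.5 − 6Q = 4 + 5.2Q → Q* = 14.1518, P* = 77.5893.
Marginal revenue: MR = 162.5 − 12Q. Set MR = MC: 162.5 − 12Q = 4 + 5.2Q → Q_m = 9.2151.
Price P_m = 162.5 − 6·9.2151 = 107.2094; MC(Q_m) = 4 + 5.2·9.2151 = 51.9185.
Competitive Q* = 14.1518, so ΔQ = 4.9367; wedge = 107.2094 − 51.9185 = 55.2909.
Deadweight loss = ½ × 4.9367 × 55.2909 = 136.48.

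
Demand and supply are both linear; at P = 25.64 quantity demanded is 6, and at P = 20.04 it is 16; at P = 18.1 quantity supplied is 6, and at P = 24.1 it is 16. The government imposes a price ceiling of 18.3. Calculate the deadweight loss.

Demand slope = (20.04 − 25.64)/(16 − 6) = −0.56, so P = 29 − 0.56Q.
Supply slope = (24.1 − 18.1)/(16 − 6) = 0.6, so P = 14.5 + 0.6Q.
Competitive equilibrium: 29 − 0.56Q = 14.5 + 0.6Q → Q* = 12.5, P* = 22.
At the ceiling P = 18.3, quantity supplied = (18.3 − 14.5)/0.6 = 6.3333.
Willingness to pay at Q' = 6.3333: 29 − 0.56·6.3333 = 25.4534.
ΔQ = 12.5 − 6.3333 = 6.1667; wedge = 25.4534 − 18.3 = 7.1534.
Welfare loss = ½ × 6.1667 × 7.1534 = 22.06.

22.06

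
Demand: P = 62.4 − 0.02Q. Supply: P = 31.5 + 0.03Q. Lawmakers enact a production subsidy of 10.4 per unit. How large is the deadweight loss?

1081.60

Competitive equilibrium: 62.4 − 0.02Q = 31.5 + 0.03Q → Q* = 618, P* = 50.04.
The subsidy lowers effective supply by 10.4: P = 21.1 + 0.03Q.
New quantity: 62.4 − 0.02Q = 21.1 + 0.03Q → Q' = 826.
Overproduction ΔQ = 826 − 618 = 208; wedge = subsidy = 10.4.
Welfare loss = ½ × 208 × 10.4 = 1081.60.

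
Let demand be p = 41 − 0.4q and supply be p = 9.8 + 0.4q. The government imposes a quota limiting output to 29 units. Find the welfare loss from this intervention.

40

Competitive equilibrium: 41 − 0.4q = 9.8 + 0.4q → q* = 39, p* = 25.4.
At q = 29: demand price = 41 − 0.4·29 = 29.4; supply price = 9.8 + 0.4·29 = 21.4.
Δq = 39 − 29 = 10; wedge = 29.4 − 21.4 = 8.
The triangle = ½ × 10 × 8 = 40.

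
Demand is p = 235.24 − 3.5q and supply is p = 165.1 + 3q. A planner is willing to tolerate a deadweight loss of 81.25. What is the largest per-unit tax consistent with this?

Competitive equilibrium: 235.24 − 3.5q = 165.1 + 3q → q* = 10.7908, p* = 197.4723.
A tax t gives Δq = t/6.5 and wedge t, so DWL = t²/13.
t²/13 = 81.25 → t² = 1056.25 → t = 32.5.

32.5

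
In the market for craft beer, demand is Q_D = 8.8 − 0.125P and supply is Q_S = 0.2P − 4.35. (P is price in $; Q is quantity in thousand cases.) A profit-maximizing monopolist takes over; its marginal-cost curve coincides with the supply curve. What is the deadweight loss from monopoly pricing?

In inverse form: demand P = 70.4 − 8Q, supply P = 21.75 + 5Q.
Competitive equilibrium: 70.4 − 8Q = 21.75 + 5Q → Q* = 3.7423, P* = 40.4615.
Marginal revenue: MR = 70.4 − 16Q. Set MR = MC: 70.4 − 16Q = 21.75 + 5Q → Q_m = 2.3167.
Price P_m = 70.4 − 8·2.3167 = 51.8664; MC(Q_m) = 21.75 + 5·2.3167 = 33.3335.
Competitive Q* = 3.7423, so ΔQ = 1.4256; wedge = 51.8664 − 33.3335 = 18.5329.
Deadweight loss = ½ × 1.4256 × 18.5329 = $13.21 thousand.

$13.21 thousand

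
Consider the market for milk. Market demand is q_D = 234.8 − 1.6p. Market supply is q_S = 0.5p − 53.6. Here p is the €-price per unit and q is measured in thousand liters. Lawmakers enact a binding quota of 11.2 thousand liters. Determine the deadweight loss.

€19.62 thousand

In inverse form: demand p = 146.75 − 0.625q, supply p = 107.2 + 2q.
Competitive equilibrium: 146.75 − 0.625q = 107.2 + 2q → q* = 15.0667, p* = 137.3333.
At q = 11.2: demand price = 146.75 − 0.625·11.2 = 139.75; supply price = 107.2 + 2·11.2 = 129.6.
Δq = 15.0667 − 11.2 = 3.8667; wedge = 139.75 − 129.6 = 10.15.
The triangle = ½ × 3.8667 × 10.15 = €19.62 thousand.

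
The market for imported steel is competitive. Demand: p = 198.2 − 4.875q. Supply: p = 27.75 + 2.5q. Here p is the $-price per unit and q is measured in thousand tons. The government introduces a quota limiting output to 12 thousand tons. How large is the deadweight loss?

$455.31 thousand

Competitive equilibrium: 198.2 − 4.875q = 27.75 + 2.5q → q* = 23.1119, p* = 85.5297.
At q = 12: demand price = 198.2 − 4.875·12 = 139.7; supply price = 27.75 + 2.5·12 = 57.75.
Δq = 23.1119 − 12 = 11.1119; wedge = 139.7 − 57.75 = 81.95.
The triangle = ½ × 11.1119 × 81.95 = $455.31 thousand.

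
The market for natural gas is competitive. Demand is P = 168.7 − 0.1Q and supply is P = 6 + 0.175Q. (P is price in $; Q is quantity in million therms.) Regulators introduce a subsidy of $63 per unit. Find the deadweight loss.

Competitive equilibrium: 168.7 − 0.1Q = 6 + 0.175Q → Q* = 591.6364, P* = 109.5364.
The subsidy lowers effective supply by 63: P = 0.175Q − 57.
New quantity: 168.7 − 0.1Q = 0.175Q − 57 → Q' = 820.7273.
Overproduction ΔQ = 820.7273 − 591.6364 = 229.0909; wedge = subsidy = 63.
The triangle = ½ × 229.0909 × 63 = $7216.36 million.

$7216.36 million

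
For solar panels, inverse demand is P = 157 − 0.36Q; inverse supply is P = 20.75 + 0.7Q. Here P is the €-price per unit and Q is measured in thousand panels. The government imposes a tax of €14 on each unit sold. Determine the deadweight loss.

€92.45 thousand

Competitive equilibrium: 157 − 0.36Q = 20.75 + 0.7Q → Q* = 128.5377, P* = 110.7264.
With the tax, the buyer price exceeds the seller price by 14: (157 − 0.36Q) − (20.75 + 0.7Q) = 14 → Q' = 115.3302.
ΔQ = 128.5377 − 115.3302 = 13.2075; the wedge equals the tax, 14.
DWL = ½ × 13.2075 × 14 = €92.45 thousand.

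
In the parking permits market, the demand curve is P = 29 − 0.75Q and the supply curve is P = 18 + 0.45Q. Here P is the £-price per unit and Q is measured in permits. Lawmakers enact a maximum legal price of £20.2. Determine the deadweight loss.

Competitive equilibrium: 29 − 0.75Q = 18 + 0.45Q → Q* = 9.1667, P* = 22.125.
At the ceiling P = 20.2, quantity supplied = (20.2 − 18)/0.45 = 4.8889.
Willingness to pay at Q' = 4.8889: 29 − 0.75·4.8889 = 25.3333.
ΔQ = 9.1667 − 4.8889 = 4.2778; wedge = 25.3333 − 20.2 = 5.1333.
Welfare loss = ½ × 4.2778 × 5.1333 = £10.98.

£10.98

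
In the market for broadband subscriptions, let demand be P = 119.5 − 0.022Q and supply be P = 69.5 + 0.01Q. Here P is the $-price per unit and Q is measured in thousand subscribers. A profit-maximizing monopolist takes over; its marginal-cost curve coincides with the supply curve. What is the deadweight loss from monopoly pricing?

Competitive equilibrium: 119.5 − 0.022Q = 69.5 + 0.01Q → Q* = 1562.5, P* = 85.125.
Marginal revenue: MR = 119.5 − 0.044Q. Set MR = MC: 119.5 − 0.044Q = 69.5 + 0.01Q → Q_m = 925.92593.
Price P_m = 119.5 − 0.022·925.92593 = 99.12963; MC(Q_m) = 69.5 + 0.01·925.92593 = 78.75926.
Competitive Q* = 1562.5, so ΔQ = 636.57407; wedge = 99.12963 − 78.75926 = 20.37037.
Welfare loss = ½ × 636.57407 × 20.37037 = $6483.62 thousand.

$6483.62 thousand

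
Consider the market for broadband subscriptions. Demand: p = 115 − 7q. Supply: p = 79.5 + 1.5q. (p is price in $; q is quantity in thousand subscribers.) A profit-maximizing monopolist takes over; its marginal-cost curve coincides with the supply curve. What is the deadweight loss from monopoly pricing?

$15.12 thousand

Competitive equilibrium: 115 − 7q = 79.5 + 1.5q → q* = 4.1765, p* = 85.7647.
Marginal revenue: MR = 115 − 14q. Set MR = MC: 115 − 14q = 79.5 + 1.5q → q_m = 2.2903.
Price p_m = 115 − 7·2.2903 = 98.9679; MC(q_m) = 79.5 + 1.5·2.2903 = 82.9355.
Competitive q* = 4.1765, so Δq = 1.8862; wedge = 98.9679 − 82.9355 = 16.0324.
Welfare loss = ½ × 1.8862 × 16.0324 = $15.12 thousand.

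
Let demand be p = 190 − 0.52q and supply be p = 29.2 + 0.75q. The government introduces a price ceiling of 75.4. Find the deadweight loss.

Competitive equilibrium: 190 − 0.52q = 29.2 + 0.75q → q* = 126.6142, p* = 124.1606.
At the ceiling p = 75.4, quantity supplied = (75.4 − 29.2)/0.75 = 61.6.
Willingness to pay at q' = 61.6: 190 − 0.52·61.6 = 157.968.
Δq = 126.6142 − 61.6 = 65.0142; wedge = 157.968 − 75.4 = 82.568.
The triangle = ½ × 65.0142 × 82.568 = 2684.05.

2684.05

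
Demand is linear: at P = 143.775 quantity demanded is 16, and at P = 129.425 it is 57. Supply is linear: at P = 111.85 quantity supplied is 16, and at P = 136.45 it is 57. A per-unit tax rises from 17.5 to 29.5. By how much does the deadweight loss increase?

Demand slope = (129.425 − 143.775)/(57 − 16) = −0.35, so P = 149.375 − 0.35Q.
Supply slope = (136.45 − 111.85)/(57 − 16) = 0.6, so P = 102.25 + 0.6Q.
Competitive equilibrium: 149.375 − 0.35Q = 102.25 + 0.6Q → Q* = 49.6053, P* = 132.0132.
For a per-unit tax t: ΔQ = t/0.95, so DWL = ½·t·(t/0.95) = t²/1.9.
At t = 17.5: DWL = 161.184. At t = 29.5: DWL = 458.026.
Increase = 458.026 − 161.184 = 296.84.

296.84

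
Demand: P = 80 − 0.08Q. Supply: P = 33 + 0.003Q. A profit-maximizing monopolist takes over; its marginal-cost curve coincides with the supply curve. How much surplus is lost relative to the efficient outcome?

3205.47

Competitive equilibrium: 80 − 0.08Q = 33 + 0.003Q → Q* = 566.26506, P* = 34.698795.
Marginal revenue: MR = 80 − 0.16Q. Set MR = MC: 80 − 0.16Q = 33 + 0.003Q → Q_m = 288.343558.
Price P_m = 80 − 0.08·288.343558 = 56.932515; MC(Q_m) = 33 + 0.003·288.343558 = 33.865031.
Competitive Q* = 566.26506, so ΔQ = 277.921502; wedge = 56.932515 − 33.865031 = 23.067484.
Welfare loss = ½ × 277.921502 × 23.067484 = 3205.47.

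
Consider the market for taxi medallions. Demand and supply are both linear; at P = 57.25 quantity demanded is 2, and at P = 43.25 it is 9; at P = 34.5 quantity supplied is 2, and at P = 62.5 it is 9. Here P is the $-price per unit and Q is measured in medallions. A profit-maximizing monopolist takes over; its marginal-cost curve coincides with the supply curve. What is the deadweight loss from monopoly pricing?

$6.29

Demand slope = (43.25 − 57.25)/(9 − 2) = −2, so P = 61.25 − 2Q.
Supply slope = (62.5 − 34.5)/(9 − 2) = 4, so P = 26.5 + 4Q.
Competitive equilibrium: 61.25 − 2Q = 26.5 + 4Q → Q* = 5.7917, P* = 49.6667.
Marginal revenue: MR = 61.25 − 4Q. Set MR = MC: 61.25 − 4Q = 26.5 + 4Q → Q_m = 4.3438.
Price P_m = 61.25 − 2·4.3438 = 52.5624; MC(Q_m) = 26.5 + 4·4.3438 = 43.8752.
Competitive Q* = 5.7917, so ΔQ = 1.4479; wedge = 52.5624 − 43.8752 = 8.6872.
DWL = ½ × 1.4479 × 8.6872 = $6.29.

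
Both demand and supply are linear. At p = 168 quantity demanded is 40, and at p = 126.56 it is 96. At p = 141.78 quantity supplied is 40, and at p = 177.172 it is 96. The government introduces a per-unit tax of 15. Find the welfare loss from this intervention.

82

Demand slope = (126.56 − 168)/(96 − 40) = −0.74, so p = 197.6 − 0.74q.
Supply slope = (177.172 − 141.78)/(96 − 40) = 0.632, so p = 116.5 + 0.632q.
Competitive equilibrium: 197.6 − 0.74q = 116.5 + 0.632q → q* = 59.1108, p* = 153.858.
With the tax, the buyer price exceeds the seller price by 15: (197.6 − 0.74q) − (116.5 + 0.632q) = 15 → q' = 48.1778.
Δq = 59.1108 − 48.1778 = 10.933; the wedge equals the tax, 15.
The triangle = ½ × 10.933 × 15 = 82.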